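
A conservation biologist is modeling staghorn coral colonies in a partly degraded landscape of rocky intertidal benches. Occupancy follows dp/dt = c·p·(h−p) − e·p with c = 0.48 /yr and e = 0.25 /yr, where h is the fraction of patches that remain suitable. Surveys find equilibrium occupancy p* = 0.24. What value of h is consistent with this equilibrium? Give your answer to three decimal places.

At equilibrium c(h−p*) = e, so h = p* + e/c.
h = 0.24 + 0.25/0.48 = 0.24 + 0.5208 = 0.7608.

0.761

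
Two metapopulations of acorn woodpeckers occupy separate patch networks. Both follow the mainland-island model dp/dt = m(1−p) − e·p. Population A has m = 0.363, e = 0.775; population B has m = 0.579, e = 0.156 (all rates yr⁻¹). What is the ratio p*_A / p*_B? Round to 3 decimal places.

0.405

A: p*_A = m/(m+e) = 0.363/1.1380 = 0.3190.
B: p*_B = 0.579/0.7350 = 0.7878.
p*_A / p*_B = 0.3190/0.7878 = 0.4049.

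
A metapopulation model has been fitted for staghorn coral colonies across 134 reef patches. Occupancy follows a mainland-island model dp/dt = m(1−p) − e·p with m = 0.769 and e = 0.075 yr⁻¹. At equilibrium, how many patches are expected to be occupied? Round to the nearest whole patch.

122

p* = m/(m+e) = 0.769/0.8440 = 0.9111.
Expected occupied patches = N × p* = 134 × 0.9111 = 122.09 ≈ 122.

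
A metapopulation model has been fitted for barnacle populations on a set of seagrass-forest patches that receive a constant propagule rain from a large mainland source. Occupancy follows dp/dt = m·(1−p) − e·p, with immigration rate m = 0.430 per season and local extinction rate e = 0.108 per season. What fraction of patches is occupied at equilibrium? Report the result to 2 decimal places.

Setting dp/dt = 0: m − m·p* = e·p*, so m = (m+e)·p*.
p* = m/(m+e) = 0.430/(0.430+0.108) = 0.430/0.5380 = 0.7993.

0.80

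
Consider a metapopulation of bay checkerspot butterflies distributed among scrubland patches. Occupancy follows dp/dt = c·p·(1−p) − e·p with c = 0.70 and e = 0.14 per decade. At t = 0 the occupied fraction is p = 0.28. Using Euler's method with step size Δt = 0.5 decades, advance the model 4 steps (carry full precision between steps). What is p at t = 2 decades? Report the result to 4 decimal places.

Update rule: p ← p + [c·p·(1−p) − e·p]·Δt with Δt = 0.5.
t = 0.5: p = 0.28000 + (+0.05096) = 0.33096
t = 1: p = 0.33096 + (+0.05433) = 0.38529
t = 1.5: p = 0.38529 + (+0.05592) = 0.44122
t = 2: p = 0.44122 + (+0.05541) = 0.49662

0.4966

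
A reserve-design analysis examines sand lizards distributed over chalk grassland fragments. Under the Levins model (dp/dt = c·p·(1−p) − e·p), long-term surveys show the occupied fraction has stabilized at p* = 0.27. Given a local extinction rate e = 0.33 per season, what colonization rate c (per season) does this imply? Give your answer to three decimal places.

At equilibrium c(1−p*) = e, so c = e/(1−p*).
c = 0.33/(1 − 0.27) = 0.33/0.7300 = 0.4521.

0.452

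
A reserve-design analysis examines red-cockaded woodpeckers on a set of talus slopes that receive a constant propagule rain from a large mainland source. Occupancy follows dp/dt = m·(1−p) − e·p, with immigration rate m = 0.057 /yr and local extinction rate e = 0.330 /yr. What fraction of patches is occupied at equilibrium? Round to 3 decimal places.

At equilibrium the propagule rain into empty patches balances local extinction: m(1−p*) = e·p*.
p* = m/(m+e) = 0.057/(0.057+0.330) = 0.057/0.3870 = 0.1473.

0.147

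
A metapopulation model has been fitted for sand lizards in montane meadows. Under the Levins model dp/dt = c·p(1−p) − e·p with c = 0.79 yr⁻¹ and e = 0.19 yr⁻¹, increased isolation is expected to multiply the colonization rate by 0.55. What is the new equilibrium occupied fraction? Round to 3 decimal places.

0.563

Before: p* = 1 − 0.19/0.79 = 0.7595.
After the change, c = 0.4345, e = 0.19, so p* = 1 − 0.19/0.4345 = 0.5627.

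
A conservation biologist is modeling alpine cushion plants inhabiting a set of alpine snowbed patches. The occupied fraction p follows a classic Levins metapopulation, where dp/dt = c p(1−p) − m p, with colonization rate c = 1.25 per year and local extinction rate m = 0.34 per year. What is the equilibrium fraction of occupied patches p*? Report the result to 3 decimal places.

At equilibrium, colonization balances extinction: c·p*·(1−p*) = m·p*.
So p* = 1 − m/c = 1 − 0.34/1.25 = 1 − 0.2720 = 0.7280.

0.728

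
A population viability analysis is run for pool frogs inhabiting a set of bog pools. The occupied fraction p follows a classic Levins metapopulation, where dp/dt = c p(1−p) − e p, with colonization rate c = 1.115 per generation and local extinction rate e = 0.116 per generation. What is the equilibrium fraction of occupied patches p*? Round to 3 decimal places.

0.896

At equilibrium, colonization balances extinction: c·p*·(1−p*) = e·p*.
So p* = 1 − e/c = 1 − 0.116/1.115 = 1 − 0.1040 = 0.8960.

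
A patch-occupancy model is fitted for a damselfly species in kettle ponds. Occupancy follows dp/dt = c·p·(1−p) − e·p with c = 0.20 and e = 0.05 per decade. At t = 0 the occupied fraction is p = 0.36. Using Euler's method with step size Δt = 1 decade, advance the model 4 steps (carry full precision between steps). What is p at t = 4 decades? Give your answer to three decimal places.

Update rule: p ← p + [c·p·(1−p) − e·p]·Δt with Δt = 1.
  1  |  dp/dt·Δt = +0.028080  |  p_1 = 0.388080
  2  |  dp/dt·Δt = +0.028091  |  p_2 = 0.416171
  3  |  dp/dt·Δt = +0.027786  |  p_3 = 0.443957
  4  |  dp/dt·Δt = +0.027174  |  p_4 = 0.471131

0.471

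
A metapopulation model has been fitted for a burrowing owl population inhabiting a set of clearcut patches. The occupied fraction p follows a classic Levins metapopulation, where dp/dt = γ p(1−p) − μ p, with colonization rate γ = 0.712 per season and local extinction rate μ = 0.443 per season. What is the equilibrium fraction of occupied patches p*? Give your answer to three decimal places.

0.378

Setting dp/dt = 0 and dividing through by p* gives γ·(1−p*) = μ.
So p* = 1 − μ/γ = 1 − 0.443/0.712 = 1 − 0.6222 = 0.3778.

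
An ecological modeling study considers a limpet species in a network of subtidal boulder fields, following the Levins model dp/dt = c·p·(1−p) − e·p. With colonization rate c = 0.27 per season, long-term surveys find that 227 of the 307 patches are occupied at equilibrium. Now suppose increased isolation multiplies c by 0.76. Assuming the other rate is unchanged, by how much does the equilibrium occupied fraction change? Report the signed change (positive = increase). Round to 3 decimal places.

-0.082

Observed p* = 227/307 = 0.73941.
Balance c(1−p*) = e gives e = 0.27×(1 − 0.73941) = 0.07036.
New p* = 1 − e/c = 1 − 0.07036/0.20520 = 0.65712.
Δp* = 0.65712 − 0.73941 = -0.08229.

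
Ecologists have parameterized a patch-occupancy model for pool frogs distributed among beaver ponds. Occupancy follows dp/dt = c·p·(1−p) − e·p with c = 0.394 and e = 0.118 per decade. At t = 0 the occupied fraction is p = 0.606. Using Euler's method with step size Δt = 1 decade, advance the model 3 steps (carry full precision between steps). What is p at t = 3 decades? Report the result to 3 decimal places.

Update rule: p ← p + [c·p·(1−p) − e·p]·Δt with Δt = 1.
p: 0.60600 → 0.62857  (Δp = +0.02257)
p: 0.62857 → 0.64638  (Δp = +0.01782)
p: 0.64638 → 0.66017  (Δp = +0.01378)

0.660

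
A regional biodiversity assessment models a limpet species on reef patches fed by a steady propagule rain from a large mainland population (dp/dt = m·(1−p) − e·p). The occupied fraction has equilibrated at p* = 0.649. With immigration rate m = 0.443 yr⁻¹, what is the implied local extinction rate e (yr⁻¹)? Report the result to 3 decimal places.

0.240

At equilibrium m(1−p*) = e·p*, so e = m(1−p*)/p*.
e = 0.443 × 0.3510 / 0.649 = 0.2396.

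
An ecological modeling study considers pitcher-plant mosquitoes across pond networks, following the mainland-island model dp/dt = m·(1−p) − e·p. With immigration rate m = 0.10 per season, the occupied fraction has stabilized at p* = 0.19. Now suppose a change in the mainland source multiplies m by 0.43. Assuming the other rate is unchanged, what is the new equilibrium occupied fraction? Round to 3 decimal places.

Balance m(1−p*) = e·p* gives e = m(1−p*)/p* = 0.10×0.81000/0.19000 = 0.42632.
New p* = m/(m+e) = 0.04300/(0.04300+0.42632) = 0.09162.

0.092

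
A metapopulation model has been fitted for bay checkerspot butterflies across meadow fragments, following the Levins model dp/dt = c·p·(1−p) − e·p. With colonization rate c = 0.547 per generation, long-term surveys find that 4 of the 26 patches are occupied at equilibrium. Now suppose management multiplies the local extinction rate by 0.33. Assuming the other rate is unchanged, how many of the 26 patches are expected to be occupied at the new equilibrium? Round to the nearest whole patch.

Observed p* = 4/26 = 0.15385.
Balance c(1−p*) = e gives e = 0.547×(1 − 0.15385) = 0.46284.
New p* = 1 − e/c = 1 − 0.15274/0.54700 = 0.72077.
Expected occupied = 26 × 0.72077 = 18.74 ≈ 19.

19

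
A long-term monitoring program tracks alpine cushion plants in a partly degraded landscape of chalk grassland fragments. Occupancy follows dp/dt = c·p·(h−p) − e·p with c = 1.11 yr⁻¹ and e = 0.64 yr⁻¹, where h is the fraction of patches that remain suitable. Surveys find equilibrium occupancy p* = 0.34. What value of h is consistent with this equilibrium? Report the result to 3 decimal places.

0.917

At equilibrium c(h−p*) = e, so h = p* + e/c.
h = 0.34 + 0.64/1.11 = 0.34 + 0.5766 = 0.9166.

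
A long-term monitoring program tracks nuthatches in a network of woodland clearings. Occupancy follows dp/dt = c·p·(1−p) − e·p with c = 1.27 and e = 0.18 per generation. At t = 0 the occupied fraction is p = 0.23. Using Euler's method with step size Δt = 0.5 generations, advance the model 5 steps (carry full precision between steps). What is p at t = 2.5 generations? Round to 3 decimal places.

Update rule: p ← p + [c·p·(1−p) − e·p]·Δt with Δt = 0.5.
p: 0.23000 → 0.32176  (Δp = +0.09176)
p: 0.32176 → 0.43138  (Δp = +0.10962)
p: 0.43138 → 0.54831  (Δp = +0.11694)
p: 0.54831 → 0.65623  (Δp = +0.10792)
p: 0.65623 → 0.74042  (Δp = +0.08419)

0.740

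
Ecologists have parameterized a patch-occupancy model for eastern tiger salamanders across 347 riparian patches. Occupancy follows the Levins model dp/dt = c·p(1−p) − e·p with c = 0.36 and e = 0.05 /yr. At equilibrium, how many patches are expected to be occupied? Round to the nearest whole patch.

p* = 1 − e/c = 1 − 0.05/0.36 = 0.8611.
Expected occupied patches = N × p* = 347 × 0.8611 = 298.81 ≈ 299.

299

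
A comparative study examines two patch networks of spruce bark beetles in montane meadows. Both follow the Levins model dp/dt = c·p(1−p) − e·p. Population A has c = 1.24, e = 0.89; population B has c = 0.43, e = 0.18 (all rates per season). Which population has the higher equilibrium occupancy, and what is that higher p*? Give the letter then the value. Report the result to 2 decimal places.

A: p*_A = 1 − 0.89/1.24 = 0.2823.
B: p*_B = 1 − 0.18/0.43 = 0.5814.
B is higher at 0.5814.

B, 0.58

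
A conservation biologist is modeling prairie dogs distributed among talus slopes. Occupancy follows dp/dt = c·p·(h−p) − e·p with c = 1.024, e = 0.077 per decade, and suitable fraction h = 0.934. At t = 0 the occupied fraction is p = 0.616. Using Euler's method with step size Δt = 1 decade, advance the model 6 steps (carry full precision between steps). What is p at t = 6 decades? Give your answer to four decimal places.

Update rule: p ← p + [c·p·(h−p) − e·p]·Δt with Δt = 1.
p: 0.61600 → 0.76916  (Δp = +0.15316)
p: 0.76916 → 0.83977  (Δp = +0.07061)
p: 0.83977 → 0.85614  (Δp = +0.01637)
p: 0.85614 → 0.85848  (Δp = +0.00234)
p: 0.85848 → 0.85876  (Δp = +0.00029)
p: 0.85876 → 0.85880  (Δp = +0.00003)

0.8588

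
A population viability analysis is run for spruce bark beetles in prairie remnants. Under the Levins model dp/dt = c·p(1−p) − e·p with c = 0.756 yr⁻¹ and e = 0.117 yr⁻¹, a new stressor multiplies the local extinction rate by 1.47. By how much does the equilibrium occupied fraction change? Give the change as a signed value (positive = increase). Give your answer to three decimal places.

Before: p* = 1 − 0.117/0.756 = 0.8452.
After the change, c = 0.756, e = 0.17199, so p* = 1 − 0.17199/0.756 = 0.7725.
Δp* = 0.7725 − 0.8452 = -0.0727.

-0.073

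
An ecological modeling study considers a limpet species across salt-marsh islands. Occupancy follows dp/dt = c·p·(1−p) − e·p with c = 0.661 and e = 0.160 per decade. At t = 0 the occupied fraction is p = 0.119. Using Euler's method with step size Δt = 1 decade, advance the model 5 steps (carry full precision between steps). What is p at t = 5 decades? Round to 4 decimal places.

0.5031

Update rule: p ← p + [c·p·(1−p) − e·p]·Δt with Δt = 1.
p: 0.11900 → 0.16926  (Δp = +0.05026)
p: 0.16926 → 0.23512  (Δp = +0.06586)
p: 0.23512 → 0.31637  (Δp = +0.08125)
p: 0.31637 → 0.40872  (Δp = +0.09234)
p: 0.40872 → 0.50306  (Δp = +0.09435)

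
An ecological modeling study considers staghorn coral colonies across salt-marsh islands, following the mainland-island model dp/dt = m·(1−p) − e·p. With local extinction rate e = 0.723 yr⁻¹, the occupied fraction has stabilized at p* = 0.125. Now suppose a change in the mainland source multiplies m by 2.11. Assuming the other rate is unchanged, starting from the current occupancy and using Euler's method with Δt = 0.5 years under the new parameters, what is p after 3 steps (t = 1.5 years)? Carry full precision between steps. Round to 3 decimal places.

Balance m(1−p*) = e·p* gives m = e·p*/(1−p*) = 0.723×0.12500/0.87500 = 0.10329.
Starting from p₀ = 0.12500; update p ← p + (dp/dt)·Δt with the new parameters.
t = 0.5: p = 0.12500 + (+0.05016) = 0.17516
t = 1: p = 0.17516 + (+0.02656) = 0.20172
t = 1.5: p = 0.20172 + (+0.01406) = 0.21578

0.216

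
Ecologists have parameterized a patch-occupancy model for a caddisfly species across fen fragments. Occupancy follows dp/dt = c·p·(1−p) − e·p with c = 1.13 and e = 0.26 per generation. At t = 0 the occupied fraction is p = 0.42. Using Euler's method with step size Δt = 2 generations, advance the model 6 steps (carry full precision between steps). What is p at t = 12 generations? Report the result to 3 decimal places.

0.774

Update rule: p ← p + [c·p·(1−p) − e·p]·Δt with Δt = 2.
step 1: Δp = +0.33214, p = 0.75214
step 2: Δp = +0.03022, p = 0.78235
step 3: Δp = -0.02199, p = 0.76036
step 4: Δp = +0.01642, p = 0.77678
step 5: Δp = -0.01205, p = 0.76473
step 6: Δp = +0.00896, p = 0.77369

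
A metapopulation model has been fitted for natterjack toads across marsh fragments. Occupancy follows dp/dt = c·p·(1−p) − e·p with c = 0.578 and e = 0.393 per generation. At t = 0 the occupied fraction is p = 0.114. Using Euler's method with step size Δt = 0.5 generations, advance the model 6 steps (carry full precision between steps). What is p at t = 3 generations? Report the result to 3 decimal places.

Update rule: p ← p + [c·p·(1−p) − e·p]·Δt with Δt = 0.5.
p: 0.11400 → 0.12079  (Δp = +0.00679)
p: 0.12079 → 0.12775  (Δp = +0.00696)
p: 0.12775 → 0.13485  (Δp = +0.00710)
p: 0.13485 → 0.14206  (Δp = +0.00722)
p: 0.14206 → 0.14937  (Δp = +0.00731)
p: 0.14937 → 0.15674  (Δp = +0.00737)

0.157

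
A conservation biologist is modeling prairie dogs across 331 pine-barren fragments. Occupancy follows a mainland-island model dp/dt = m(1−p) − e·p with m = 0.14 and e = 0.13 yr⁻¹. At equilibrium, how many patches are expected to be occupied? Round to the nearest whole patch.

p* = m/(m+e) = 0.14/0.2700 = 0.5185.
Expected occupied patches = N × p* = 331 × 0.5185 = 171.63 ≈ 172.

172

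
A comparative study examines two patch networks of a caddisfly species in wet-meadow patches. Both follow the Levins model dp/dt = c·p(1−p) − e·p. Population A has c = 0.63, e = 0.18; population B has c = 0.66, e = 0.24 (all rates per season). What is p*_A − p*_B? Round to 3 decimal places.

A: p*_A = 1 − 0.18/0.63 = 0.7143.
B: p*_B = 1 − 0.24/0.66 = 0.6364.
p*_A − p*_B = 0.7143 − 0.6364 = 0.0779.

0.078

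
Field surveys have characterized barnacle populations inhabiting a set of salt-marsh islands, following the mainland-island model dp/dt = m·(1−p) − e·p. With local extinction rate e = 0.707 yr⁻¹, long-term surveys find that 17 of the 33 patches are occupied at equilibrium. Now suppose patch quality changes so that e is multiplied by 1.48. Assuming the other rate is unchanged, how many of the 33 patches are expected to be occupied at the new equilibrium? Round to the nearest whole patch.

14

Observed p* = 17/33 = 0.51515.
Balance m(1−p*) = e·p* gives m = e·p*/(1−p*) = 0.707×0.51515/0.48485 = 0.75118.
New p* = m/(m+e) = 0.75118/(0.75118+1.04636) = 0.41789.
Expected occupied = 33 × 0.41789 = 13.79 ≈ 14.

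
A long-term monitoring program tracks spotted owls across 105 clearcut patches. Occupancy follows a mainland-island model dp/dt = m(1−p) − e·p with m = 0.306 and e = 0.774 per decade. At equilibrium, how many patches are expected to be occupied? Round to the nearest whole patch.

30

p* = m/(m+e) = 0.306/1.0800 = 0.2833.
Expected occupied patches = N × p* = 105 × 0.2833 = 29.75 ≈ 30.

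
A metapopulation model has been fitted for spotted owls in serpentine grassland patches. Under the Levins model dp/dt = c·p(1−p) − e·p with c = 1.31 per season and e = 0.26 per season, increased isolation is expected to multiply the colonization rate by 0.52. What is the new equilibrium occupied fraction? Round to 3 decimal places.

Before: p* = 1 − 0.26/1.31 = 0.8015.
After the change, c = 0.6812, e = 0.26, so p* = 1 − 0.26/0.6812 = 0.6183.

0.618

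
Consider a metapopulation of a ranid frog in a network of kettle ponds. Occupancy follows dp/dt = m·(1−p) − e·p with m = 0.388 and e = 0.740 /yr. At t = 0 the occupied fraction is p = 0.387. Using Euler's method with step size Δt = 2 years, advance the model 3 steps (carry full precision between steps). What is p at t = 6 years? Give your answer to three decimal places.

Update rule: p ← p + [m·(1−p) − e·p]·Δt with Δt = 2.
t = 2: p = 0.38700 + (-0.09707) = 0.28993
t = 4: p = 0.28993 + (+0.12192) = 0.41185
t = 6: p = 0.41185 + (-0.15313) = 0.25872

0.259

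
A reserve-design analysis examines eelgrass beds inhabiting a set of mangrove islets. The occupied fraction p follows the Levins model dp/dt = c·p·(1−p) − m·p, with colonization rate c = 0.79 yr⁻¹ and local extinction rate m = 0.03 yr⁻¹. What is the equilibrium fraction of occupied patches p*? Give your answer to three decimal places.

0.962

Setting dp/dt = 0 and dividing through by p* gives c·(1−p*) = m.
So p* = 1 − m/c = 1 − 0.03/0.79 = 1 − 0.0380 = 0.9620.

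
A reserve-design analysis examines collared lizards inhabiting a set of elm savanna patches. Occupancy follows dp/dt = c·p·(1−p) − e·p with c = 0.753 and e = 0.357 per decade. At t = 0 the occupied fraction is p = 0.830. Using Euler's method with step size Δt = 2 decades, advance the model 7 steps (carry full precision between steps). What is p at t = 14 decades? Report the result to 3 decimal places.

0.526

Update rule: p ← p + [c·p·(1−p) − e·p]·Δt with Δt = 2.
step 1: Δp = -0.38012, p = 0.44988
step 2: Δp = +0.05150, p = 0.50138
step 3: Δp = +0.01851, p = 0.51989
step 4: Δp = +0.00470, p = 0.52459
step 5: Δp = +0.00103, p = 0.52562
step 6: Δp = +0.00022, p = 0.52584
step 7: Δp = +0.00005, p = 0.52588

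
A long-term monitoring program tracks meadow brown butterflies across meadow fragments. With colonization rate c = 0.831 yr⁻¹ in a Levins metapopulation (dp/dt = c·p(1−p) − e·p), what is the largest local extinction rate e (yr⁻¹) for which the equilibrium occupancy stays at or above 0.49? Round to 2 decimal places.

0.42

1 − e/c ≥ 0.49 ⇒ e ≤ c(1 − 0.49) = 0.831 × 0.5100.
e_max = 0.4238.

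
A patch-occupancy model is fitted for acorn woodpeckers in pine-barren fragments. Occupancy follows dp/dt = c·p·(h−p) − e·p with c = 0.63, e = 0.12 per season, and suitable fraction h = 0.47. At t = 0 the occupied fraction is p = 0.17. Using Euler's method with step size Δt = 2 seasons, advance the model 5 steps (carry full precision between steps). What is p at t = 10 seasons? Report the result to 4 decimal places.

0.2563

Update rule: p ← p + [c·p·(h−p) − e·p]·Δt with Δt = 2.
t = 2: p = 0.17000 + (+0.02346) = 0.19346
t = 4: p = 0.19346 + (+0.02098) = 0.21444
t = 6: p = 0.21444 + (+0.01759) = 0.23202
t = 8: p = 0.23202 + (+0.01389) = 0.24591
t = 10: p = 0.24591 + (+0.01041) = 0.25633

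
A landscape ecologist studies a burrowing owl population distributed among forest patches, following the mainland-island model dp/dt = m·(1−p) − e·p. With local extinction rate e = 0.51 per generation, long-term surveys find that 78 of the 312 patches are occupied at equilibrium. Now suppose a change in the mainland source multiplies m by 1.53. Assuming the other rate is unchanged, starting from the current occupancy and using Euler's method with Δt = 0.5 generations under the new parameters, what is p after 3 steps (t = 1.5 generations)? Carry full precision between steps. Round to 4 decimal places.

0.3173

Observed p* = 78/312 = 0.25000.
Balance m(1−p*) = e·p* gives m = e·p*/(1−p*) = 0.51×0.25000/0.75000 = 0.17000.
Starting from p₀ = 0.25000; update p ← p + (dp/dt)·Δt with the new parameters.
t = 0.5: p = 0.25000 + (+0.03379) = 0.28379
t = 1: p = 0.28379 + (+0.02078) = 0.30457
t = 1.5: p = 0.30457 + (+0.01278) = 0.31734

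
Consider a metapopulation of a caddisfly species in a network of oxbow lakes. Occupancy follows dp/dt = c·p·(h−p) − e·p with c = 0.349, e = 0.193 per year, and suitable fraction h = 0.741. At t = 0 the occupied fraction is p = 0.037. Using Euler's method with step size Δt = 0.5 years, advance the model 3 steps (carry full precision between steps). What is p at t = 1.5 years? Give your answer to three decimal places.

Update rule: p ← p + [c·p·(h−p) − e·p]·Δt with Δt = 0.5.
p: 0.03700 → 0.03797  (Δp = +0.00097)
p: 0.03797 → 0.03897  (Δp = +0.00099)
p: 0.03897 → 0.03998  (Δp = +0.00101)

0.040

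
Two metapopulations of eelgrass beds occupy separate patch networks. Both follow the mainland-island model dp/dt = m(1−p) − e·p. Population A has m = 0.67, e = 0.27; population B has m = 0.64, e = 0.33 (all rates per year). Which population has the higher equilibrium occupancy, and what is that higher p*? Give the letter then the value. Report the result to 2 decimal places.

A: p*_A = m/(m+e) = 0.67/0.9400 = 0.7128.
B: p*_B = 0.64/0.9700 = 0.6598.
A is higher at 0.7128.

A, 0.71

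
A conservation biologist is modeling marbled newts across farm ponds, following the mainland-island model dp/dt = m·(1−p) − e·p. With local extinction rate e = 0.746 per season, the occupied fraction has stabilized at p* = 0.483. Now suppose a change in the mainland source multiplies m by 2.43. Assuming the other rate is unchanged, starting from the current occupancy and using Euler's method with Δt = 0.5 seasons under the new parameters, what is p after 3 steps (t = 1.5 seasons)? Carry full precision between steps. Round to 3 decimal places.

Balance m(1−p*) = e·p* gives m = e·p*/(1−p*) = 0.746×0.48300/0.51700 = 0.69694.
Starting from p₀ = 0.48300; update p ← p + (dp/dt)·Δt with the new parameters.
p: 0.48300 → 0.74063  (Δp = +0.25763)
p: 0.74063 → 0.68401  (Δp = -0.05662)
p: 0.68401 → 0.69645  (Δp = +0.01244)

0.696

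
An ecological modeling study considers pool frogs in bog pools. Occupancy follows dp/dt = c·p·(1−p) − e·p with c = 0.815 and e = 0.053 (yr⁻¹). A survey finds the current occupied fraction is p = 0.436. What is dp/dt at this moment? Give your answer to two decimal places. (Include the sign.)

Colonization term: c·p·(1−p) = 0.815×0.436×0.5640 = 0.20041.
Extinction term: e·p = 0.02311.
dp/dt = 0.20041 − 0.02311 = 0.17730.

0.18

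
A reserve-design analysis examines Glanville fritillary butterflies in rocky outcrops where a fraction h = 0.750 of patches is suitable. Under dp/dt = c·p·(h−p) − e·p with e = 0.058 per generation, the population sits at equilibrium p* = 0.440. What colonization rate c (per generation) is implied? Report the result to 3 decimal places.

0.187

At equilibrium c(h−p*) = e, so c = e/(h−p*).
c = 0.058/(0.750 − 0.440) = 0.058/0.3100 = 0.1871.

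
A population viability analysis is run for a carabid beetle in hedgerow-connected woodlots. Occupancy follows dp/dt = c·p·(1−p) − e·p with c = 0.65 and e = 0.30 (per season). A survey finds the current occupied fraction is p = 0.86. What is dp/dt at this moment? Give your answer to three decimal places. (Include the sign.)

-0.180

Colonization term: c·p·(1−p) = 0.65×0.86×0.1400 = 0.07826.
Extinction term: e·p = 0.25800.
dp/dt = 0.07826 − 0.25800 = -0.17974.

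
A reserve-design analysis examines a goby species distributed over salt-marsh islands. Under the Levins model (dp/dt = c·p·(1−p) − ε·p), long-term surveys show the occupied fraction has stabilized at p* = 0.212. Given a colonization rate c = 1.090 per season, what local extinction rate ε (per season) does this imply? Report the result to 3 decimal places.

0.859

At equilibrium c(1−p*) = ε.
ε = 1.090 × (1 − 0.212) = 1.090 × 0.7880 = 0.8589.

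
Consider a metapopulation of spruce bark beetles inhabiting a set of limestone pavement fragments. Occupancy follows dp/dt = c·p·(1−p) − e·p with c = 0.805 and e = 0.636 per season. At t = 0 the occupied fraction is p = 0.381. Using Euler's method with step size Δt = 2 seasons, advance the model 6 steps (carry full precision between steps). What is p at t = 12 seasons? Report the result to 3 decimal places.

0.216

Update rule: p ← p + [c·p·(1−p) − e·p]·Δt with Δt = 2.
t = 2: p = 0.38100 + (-0.10493) = 0.27607
t = 4: p = 0.27607 + (-0.02939) = 0.24668
t = 6: p = 0.24668 + (-0.01459) = 0.23209
t = 8: p = 0.23209 + (-0.00828) = 0.22381
t = 10: p = 0.22381 + (-0.00500) = 0.21881
t = 12: p = 0.21881 + (-0.00313) = 0.21569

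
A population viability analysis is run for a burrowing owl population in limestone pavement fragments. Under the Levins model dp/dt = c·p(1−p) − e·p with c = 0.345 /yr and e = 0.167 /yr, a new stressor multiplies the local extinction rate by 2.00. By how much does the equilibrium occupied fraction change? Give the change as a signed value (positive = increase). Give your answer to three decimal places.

-0.484

Before: p* = 1 − 0.167/0.345 = 0.5159.
After the change, c = 0.345, e = 0.334, so p* = 1 − 0.334/0.345 = 0.0319.
Δp* = 0.0319 − 0.5159 = -0.4841.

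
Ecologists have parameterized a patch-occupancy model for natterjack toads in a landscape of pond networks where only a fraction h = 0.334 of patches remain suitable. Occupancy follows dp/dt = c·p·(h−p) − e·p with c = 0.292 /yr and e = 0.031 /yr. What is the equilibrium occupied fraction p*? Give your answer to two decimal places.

Setting dp/dt = 0 and dividing by p* gives c·(h−p*) = e.
So p* = h − e/c = 0.334 − 0.031/0.292 = 0.334 − 0.1062 = 0.2278.

0.23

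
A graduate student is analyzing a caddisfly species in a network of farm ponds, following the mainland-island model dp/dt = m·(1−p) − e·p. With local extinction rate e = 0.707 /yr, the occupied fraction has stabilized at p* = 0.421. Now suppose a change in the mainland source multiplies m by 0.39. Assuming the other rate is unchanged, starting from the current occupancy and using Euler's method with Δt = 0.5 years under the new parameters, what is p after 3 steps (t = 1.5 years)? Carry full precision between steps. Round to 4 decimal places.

Balance m(1−p*) = e·p* gives m = e·p*/(1−p*) = 0.707×0.42100/0.57900 = 0.51407.
Starting from p₀ = 0.42100; update p ← p + (dp/dt)·Δt with the new parameters.
p: 0.42100 → 0.33022  (Δp = -0.09078)
p: 0.33022 → 0.28063  (Δp = -0.04959)
p: 0.28063 → 0.25354  (Δp = -0.02709)

0.2535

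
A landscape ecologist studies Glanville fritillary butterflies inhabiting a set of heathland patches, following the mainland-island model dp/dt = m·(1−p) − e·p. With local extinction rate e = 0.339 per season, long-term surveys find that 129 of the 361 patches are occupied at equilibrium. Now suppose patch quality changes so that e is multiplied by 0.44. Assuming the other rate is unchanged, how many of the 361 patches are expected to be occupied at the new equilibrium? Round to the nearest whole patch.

202

Observed p* = 129/361 = 0.35734.
Balance m(1−p*) = e·p* gives m = e·p*/(1−p*) = 0.339×0.35734/0.64266 = 0.18850.
New p* = m/(m+e) = 0.18850/(0.18850+0.14916) = 0.55825.
Expected occupied = 361 × 0.55825 = 201.53 ≈ 202.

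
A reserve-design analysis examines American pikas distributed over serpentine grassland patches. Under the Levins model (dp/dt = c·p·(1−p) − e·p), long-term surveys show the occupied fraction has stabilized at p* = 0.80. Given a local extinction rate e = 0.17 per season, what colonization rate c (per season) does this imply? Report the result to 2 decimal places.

At equilibrium c(1−p*) = e, so c = e/(1−p*).
c = 0.17/(1 − 0.80) = 0.17/0.2000 = 0.8500.

0.85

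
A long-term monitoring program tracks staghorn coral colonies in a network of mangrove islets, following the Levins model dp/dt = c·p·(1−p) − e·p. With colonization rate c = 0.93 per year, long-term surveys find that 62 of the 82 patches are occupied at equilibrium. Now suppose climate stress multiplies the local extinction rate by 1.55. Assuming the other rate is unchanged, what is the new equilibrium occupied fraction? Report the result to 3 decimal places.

0.622

Observed p* = 62/82 = 0.75610.
Balance c(1−p*) = e gives e = 0.93×(1 − 0.75610) = 0.22683.
New p* = 1 − e/c = 1 − 0.35159/0.93000 = 0.62195.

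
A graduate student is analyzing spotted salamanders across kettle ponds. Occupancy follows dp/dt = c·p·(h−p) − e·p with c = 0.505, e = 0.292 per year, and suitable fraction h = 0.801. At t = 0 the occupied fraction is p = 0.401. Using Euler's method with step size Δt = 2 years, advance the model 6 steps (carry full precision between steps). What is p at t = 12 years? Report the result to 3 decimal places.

0.243

Update rule: p ← p + [c·p·(h−p) − e·p]·Δt with Δt = 2.
t = 2: p = 0.40100 + (-0.07218) = 0.32882
t = 4: p = 0.32882 + (-0.03522) = 0.29360
t = 6: p = 0.29360 + (-0.02100) = 0.27260
t = 8: p = 0.27260 + (-0.01372) = 0.25889
t = 10: p = 0.25889 + (-0.00944) = 0.24945
t = 12: p = 0.24945 + (-0.00672) = 0.24273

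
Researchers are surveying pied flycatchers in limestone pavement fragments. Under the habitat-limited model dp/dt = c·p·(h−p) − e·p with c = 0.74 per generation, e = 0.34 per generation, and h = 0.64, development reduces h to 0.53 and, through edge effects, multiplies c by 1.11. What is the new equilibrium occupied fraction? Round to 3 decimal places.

Before: p* = h − e/c = 0.64 − 0.34/0.74 = 0.64 − 0.4595 = 0.1805.
After: c = 0.8214, e = 0.34, h = 0.53; p* = 0.53 − 0.34/0.8214 = 0.1161.

0.116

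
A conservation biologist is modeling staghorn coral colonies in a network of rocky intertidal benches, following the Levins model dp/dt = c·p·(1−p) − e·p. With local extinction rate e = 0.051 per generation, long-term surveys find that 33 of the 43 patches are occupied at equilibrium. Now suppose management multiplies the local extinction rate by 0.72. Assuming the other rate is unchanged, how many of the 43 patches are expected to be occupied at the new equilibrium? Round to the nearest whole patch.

Observed p* = 33/43 = 0.76744.
Balance c(1−p*) = e gives c = e/(1 − 0.76744) = 0.051/0.23256 = 0.21930.
New p* = 1 − e/c = 1 − 0.03672/0.21930 = 0.83256.
Expected occupied = 43 × 0.83256 = 35.80 ≈ 36.

36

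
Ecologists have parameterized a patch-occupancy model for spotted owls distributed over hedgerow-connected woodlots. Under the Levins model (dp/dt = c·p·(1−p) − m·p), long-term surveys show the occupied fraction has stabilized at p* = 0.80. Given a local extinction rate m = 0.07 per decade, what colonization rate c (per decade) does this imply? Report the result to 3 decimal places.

0.350

At equilibrium c(1−p*) = m, so c = m/(1−p*).
c = 0.07/(1 − 0.80) = 0.07/0.2000 = 0.3500.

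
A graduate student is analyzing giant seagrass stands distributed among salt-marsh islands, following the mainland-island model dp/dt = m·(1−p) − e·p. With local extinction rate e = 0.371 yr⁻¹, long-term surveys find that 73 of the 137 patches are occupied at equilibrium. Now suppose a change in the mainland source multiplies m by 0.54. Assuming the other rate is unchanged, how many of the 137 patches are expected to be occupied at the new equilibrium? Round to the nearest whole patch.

Observed p* = 73/137 = 0.53285.
Balance m(1−p*) = e·p* gives m = e·p*/(1−p*) = 0.371×0.53285/0.46715 = 0.42318.
New p* = m/(m+e) = 0.22852/(0.22852+0.37100) = 0.38117.
Expected occupied = 137 × 0.38117 = 52.22 ≈ 52.

52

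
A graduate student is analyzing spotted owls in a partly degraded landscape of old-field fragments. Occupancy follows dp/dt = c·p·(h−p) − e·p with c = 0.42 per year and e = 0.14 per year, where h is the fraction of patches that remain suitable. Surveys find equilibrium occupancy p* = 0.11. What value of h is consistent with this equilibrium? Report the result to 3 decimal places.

0.443

At equilibrium c(h−p*) = e, so h = p* + e/c.
h = 0.11 + 0.14/0.42 = 0.11 + 0.3333 = 0.4433.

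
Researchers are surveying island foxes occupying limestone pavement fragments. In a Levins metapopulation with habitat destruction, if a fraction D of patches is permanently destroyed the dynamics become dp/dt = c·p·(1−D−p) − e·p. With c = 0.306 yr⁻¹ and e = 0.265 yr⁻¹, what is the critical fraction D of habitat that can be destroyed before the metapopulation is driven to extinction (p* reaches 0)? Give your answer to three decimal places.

The nontrivial equilibrium is p* = (1−D) − e/c; extinction occurs when this hits zero.
So D_crit = 1 − e/c = 1 − 0.265/0.306 = 1 − 0.8660 = 0.1340.
This equals the undisturbed p*, a classic result of Lande's extension.

0.134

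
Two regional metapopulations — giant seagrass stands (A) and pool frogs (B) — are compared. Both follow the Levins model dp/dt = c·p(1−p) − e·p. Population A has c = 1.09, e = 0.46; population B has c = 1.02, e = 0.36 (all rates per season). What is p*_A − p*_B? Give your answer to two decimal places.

A: p*_A = 1 − 0.46/1.09 = 0.5780.
B: p*_B = 1 − 0.36/1.02 = 0.6471.
p*_A − p*_B = 0.5780 − 0.6471 = -0.0691.

-0.07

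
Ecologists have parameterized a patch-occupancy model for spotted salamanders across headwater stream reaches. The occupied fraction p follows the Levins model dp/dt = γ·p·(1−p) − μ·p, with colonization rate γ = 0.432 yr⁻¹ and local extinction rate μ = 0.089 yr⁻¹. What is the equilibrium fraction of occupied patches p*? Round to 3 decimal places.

0.794

At equilibrium, colonization balances extinction: γ·p*·(1−p*) = μ·p*.
So p* = 1 − μ/γ = 1 − 0.089/0.432 = 1 − 0.2060 = 0.7940.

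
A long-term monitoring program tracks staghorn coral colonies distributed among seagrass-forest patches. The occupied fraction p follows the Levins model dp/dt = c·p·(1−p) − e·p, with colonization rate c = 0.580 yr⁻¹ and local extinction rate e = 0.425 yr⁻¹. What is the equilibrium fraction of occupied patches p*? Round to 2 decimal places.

0.27

At equilibrium, colonization balances extinction: c·p*·(1−p*) = e·p*.
So p* = 1 − e/c = 1 − 0.425/0.580 = 1 − 0.7328 = 0.2672.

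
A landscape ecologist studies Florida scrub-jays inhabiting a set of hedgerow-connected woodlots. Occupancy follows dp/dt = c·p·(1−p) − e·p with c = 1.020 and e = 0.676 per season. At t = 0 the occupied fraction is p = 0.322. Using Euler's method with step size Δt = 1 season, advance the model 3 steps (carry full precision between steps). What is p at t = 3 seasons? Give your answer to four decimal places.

Update rule: p ← p + [c·p·(1−p) − e·p]·Δt with Δt = 1.
p: 0.32200 → 0.32701  (Δp = +0.00501)
p: 0.32701 → 0.33043  (Δp = +0.00342)
p: 0.33043 → 0.33273  (Δp = +0.00230)

0.3327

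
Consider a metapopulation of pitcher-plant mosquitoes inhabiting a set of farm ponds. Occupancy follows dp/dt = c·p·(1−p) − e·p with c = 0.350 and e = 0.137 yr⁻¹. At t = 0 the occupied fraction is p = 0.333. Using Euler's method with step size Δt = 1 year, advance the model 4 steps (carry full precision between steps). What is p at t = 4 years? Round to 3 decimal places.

0.453

Update rule: p ← p + [c·p·(1−p) − e·p]·Δt with Δt = 1.
  1  |  dp/dt·Δt = +0.032118  |  p_1 = 0.365118
  2  |  dp/dt·Δt = +0.031111  |  p_2 = 0.396229
  3  |  dp/dt·Δt = +0.029448  |  p_3 = 0.425677
  4  |  dp/dt·Δt = +0.027249  |  p_4 = 0.452926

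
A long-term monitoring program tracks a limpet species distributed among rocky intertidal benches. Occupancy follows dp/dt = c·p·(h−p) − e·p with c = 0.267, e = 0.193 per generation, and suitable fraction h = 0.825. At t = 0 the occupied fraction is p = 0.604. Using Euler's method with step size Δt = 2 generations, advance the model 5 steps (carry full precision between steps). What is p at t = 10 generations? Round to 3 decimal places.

0.251

Update rule: p ← p + [c·p·(h−p) − e·p]·Δt with Δt = 2.
t = 2: p = 0.60400 + (-0.16186) = 0.44214
t = 4: p = 0.44214 + (-0.08027) = 0.36187
t = 6: p = 0.36187 + (-0.05019) = 0.31168
t = 8: p = 0.31168 + (-0.03487) = 0.27681
t = 10: p = 0.27681 + (-0.02582) = 0.25099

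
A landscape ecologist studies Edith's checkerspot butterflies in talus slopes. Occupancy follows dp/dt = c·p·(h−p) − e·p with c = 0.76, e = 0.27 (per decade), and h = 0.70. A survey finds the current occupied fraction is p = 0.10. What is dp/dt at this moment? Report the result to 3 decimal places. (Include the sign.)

0.019

Colonization term: c·p·(h−p) = 0.76×0.10×0.6000 = 0.04560.
Extinction term: e·p = 0.02700.
dp/dt = 0.04560 − 0.02700 = 0.01860.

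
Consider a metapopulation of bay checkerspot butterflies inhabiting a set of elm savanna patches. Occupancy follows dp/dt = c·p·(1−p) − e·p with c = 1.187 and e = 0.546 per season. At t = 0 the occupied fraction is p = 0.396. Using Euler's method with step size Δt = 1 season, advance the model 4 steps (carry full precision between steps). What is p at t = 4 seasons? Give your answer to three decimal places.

Update rule: p ← p + [c·p·(1−p) − e·p]·Δt with Δt = 1.
step 1: Δp = +0.06770, p = 0.46370
step 2: Δp = +0.04201, p = 0.50570
step 3: Δp = +0.02060, p = 0.52630
step 4: Δp = +0.00857, p = 0.53487

0.535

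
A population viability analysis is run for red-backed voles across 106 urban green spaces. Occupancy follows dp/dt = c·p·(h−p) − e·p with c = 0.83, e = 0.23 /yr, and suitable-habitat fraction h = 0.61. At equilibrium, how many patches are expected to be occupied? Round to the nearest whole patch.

p* = h − e/c = 0.61 − 0.2771 = 0.3329.
Expected occupied patches = N × p* = 106 × 0.3329 = 35.29 ≈ 35.

35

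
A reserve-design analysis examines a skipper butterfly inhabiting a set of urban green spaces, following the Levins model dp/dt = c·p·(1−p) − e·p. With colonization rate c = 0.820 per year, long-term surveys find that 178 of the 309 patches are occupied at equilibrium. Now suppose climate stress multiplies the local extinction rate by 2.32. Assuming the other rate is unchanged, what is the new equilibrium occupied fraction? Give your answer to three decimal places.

0.016

Observed p* = 178/309 = 0.57605.
Balance c(1−p*) = e gives e = 0.820×(1 − 0.57605) = 0.34764.
New p* = 1 − e/c = 1 − 0.80652/0.82000 = 0.01644.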